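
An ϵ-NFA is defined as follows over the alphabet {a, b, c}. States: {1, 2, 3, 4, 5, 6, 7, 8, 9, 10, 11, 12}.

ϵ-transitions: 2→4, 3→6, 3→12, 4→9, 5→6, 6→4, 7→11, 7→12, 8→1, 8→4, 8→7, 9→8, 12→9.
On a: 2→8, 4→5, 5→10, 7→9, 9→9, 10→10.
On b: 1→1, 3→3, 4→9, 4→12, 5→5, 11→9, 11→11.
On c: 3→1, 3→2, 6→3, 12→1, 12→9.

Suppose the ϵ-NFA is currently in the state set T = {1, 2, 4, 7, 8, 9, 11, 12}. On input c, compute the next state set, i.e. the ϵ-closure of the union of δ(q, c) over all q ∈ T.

12 on c → {1, 9}.
No c-transition from 1, 2, 4, 7, 8, 9, 11.
Union after reading c: {1, 9}.
Now take the ϵ-closure:
From 9 via ϵ: add 8.
From 8 via ϵ: add 4, 7.
From 7 via ϵ: add 11, 12.
No new states can be added; the closed set is {1, 4, 7, 8, 9, 11, 12}.

{1, 4, 7, 8, 9, 11, 12}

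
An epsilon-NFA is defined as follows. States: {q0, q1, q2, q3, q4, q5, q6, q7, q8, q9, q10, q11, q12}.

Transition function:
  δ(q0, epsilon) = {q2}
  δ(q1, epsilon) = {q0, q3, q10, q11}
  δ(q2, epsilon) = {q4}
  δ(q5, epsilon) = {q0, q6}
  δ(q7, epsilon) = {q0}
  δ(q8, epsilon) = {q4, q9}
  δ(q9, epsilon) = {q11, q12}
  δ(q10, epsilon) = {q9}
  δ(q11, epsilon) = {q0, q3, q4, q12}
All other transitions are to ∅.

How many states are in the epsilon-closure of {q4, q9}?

7

Start with {q4, q9}.
From q9 via epsilon: add q11, q12.
From q11 via epsilon: add q0, q3.
From q0 via epsilon: add q2.
epsilon-closure = {q0, q2, q3, q4, q9, q11, q12}, which has 7 states.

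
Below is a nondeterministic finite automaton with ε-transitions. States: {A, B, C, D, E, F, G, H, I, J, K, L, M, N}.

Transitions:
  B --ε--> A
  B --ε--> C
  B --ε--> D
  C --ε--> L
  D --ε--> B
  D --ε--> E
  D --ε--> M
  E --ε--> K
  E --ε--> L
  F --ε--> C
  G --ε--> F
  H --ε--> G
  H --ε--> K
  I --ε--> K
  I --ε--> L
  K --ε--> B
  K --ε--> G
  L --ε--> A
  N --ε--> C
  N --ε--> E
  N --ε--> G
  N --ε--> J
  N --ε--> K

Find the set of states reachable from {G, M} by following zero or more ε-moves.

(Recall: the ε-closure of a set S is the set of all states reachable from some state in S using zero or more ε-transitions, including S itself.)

{A, C, F, G, L, M}

Start with {G, M}.
From G via ε: add F.
From F via ε: add C.
From C via ε: add L.
From L via ε: add A.
No new states can be added; the closed set is {A, C, F, G, L, M}.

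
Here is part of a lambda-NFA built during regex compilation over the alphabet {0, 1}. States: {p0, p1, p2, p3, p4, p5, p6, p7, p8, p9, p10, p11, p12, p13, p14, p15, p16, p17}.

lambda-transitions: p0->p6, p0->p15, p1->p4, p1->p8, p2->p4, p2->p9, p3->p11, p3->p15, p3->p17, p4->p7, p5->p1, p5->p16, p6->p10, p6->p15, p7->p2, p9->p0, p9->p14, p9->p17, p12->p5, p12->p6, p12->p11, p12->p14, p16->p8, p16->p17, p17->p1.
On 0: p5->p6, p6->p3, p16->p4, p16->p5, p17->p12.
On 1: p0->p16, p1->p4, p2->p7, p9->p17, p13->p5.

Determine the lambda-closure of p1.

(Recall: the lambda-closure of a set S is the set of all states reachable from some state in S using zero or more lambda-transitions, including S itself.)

Start with {p1}.
From p1 via lambda: add p4, p8.
From p4 via lambda: add p7.
From p7 via lambda: add p2.
From p2 via lambda: add p9.
From p9 via lambda: add p0, p14, p17.
From p0 via lambda: add p6, p15.
From p6 via lambda: add p10.
No new states can be added; the closed set is {p0, p1, p2, p4, p6, p7, p8, p9, p10, p14, p15, p17}.

{p0, p1, p2, p4, p6, p7, p8, p9, p10, p14, p15, p17}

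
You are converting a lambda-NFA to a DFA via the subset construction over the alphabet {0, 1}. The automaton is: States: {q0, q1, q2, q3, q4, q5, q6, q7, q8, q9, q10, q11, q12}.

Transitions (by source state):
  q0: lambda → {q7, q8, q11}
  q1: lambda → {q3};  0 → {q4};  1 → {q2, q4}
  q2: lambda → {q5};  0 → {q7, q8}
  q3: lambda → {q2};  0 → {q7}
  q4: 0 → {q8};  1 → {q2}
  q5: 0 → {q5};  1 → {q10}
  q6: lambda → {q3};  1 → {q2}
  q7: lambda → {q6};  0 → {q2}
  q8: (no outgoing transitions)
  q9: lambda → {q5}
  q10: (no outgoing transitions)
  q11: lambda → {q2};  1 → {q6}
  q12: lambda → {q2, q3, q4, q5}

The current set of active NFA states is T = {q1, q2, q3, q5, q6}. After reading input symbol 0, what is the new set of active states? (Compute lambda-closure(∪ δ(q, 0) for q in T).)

q1 on 0 → {q4}.
q2 on 0 → {q7, q8}.
q3 on 0 → {q7}.
q5 on 0 → {q5}.
No 0-transition from q6.
Union after reading 0: {q4, q5, q7, q8}.
Now take the lambda-closure:
From q7 via lambda: add q6.
From q6 via lambda: add q3.
From q3 via lambda: add q2.
No new states can be added; the closed set is {q2, q3, q4, q5, q6, q7, q8}.

{q2, q3, q4, q5, q6, q7, q8}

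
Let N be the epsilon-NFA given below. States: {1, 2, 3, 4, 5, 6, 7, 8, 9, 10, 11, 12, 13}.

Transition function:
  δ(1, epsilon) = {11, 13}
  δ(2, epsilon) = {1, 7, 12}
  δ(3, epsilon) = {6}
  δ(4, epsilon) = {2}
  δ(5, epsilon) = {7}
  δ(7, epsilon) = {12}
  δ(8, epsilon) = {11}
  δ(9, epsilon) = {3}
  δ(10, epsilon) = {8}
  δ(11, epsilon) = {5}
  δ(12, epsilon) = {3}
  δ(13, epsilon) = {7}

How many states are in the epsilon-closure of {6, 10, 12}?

8

Start with {6, 10, 12}.
From 10 via epsilon: add 8.
From 12 via epsilon: add 3.
From 8 via epsilon: add 11.
From 11 via epsilon: add 5.
From 5 via epsilon: add 7.
epsilon-closure = {3, 5, 6, 7, 8, 10, 11, 12}, which has 8 states.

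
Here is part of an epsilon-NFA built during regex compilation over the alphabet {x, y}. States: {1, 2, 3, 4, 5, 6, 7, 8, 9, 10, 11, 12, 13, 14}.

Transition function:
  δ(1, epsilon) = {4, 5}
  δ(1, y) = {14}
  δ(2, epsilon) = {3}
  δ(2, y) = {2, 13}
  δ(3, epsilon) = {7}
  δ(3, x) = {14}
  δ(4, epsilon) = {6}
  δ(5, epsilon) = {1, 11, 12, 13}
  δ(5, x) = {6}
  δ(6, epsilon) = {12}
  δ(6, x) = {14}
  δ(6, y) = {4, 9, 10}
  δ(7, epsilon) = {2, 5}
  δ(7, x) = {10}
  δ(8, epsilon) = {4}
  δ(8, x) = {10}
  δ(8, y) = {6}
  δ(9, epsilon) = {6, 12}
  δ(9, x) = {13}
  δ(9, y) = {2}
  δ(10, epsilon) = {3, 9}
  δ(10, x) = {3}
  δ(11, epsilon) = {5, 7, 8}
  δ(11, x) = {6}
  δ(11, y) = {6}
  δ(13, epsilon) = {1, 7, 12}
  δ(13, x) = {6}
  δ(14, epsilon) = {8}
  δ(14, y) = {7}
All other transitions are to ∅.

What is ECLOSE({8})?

{4, 6, 8, 12}

Start with {8}.
From 8 via epsilon: add 4.
From 4 via epsilon: add 6.
From 6 via epsilon: add 12.
No new states can be added; the closed set is {4, 6, 8, 12}.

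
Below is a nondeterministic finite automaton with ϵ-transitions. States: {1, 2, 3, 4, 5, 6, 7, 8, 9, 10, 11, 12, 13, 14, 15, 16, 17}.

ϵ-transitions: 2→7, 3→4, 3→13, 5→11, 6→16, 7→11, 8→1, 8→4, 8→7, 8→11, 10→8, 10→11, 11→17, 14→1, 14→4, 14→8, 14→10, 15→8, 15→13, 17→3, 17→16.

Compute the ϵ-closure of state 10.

{1, 3, 4, 7, 8, 10, 11, 13, 16, 17}

Start with {10}.
From 10 via ϵ: add 8, 11.
From 8 via ϵ: add 1, 4, 7.
From 11 via ϵ: add 17.
From 17 via ϵ: add 3, 16.
From 3 via ϵ: add 13.
No new states can be added; the closed set is {1, 3, 4, 7, 8, 10, 11, 13, 16, 17}.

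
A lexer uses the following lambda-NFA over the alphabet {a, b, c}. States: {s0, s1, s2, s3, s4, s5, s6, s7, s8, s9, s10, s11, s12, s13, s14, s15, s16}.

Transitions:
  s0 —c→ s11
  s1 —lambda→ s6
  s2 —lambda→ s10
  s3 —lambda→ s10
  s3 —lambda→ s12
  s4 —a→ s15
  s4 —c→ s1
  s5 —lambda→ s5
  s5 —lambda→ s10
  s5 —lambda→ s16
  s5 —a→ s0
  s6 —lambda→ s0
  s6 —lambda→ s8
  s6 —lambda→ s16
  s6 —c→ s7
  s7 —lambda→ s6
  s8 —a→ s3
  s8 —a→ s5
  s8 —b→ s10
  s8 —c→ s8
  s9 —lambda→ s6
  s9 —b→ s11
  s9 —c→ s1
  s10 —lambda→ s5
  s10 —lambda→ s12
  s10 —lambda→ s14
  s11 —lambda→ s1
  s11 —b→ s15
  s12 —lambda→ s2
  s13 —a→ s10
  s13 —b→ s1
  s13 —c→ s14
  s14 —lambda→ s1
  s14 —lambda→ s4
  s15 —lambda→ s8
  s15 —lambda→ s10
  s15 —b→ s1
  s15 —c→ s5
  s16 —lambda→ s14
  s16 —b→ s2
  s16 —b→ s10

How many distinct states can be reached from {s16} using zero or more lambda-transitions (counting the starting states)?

7

Start with {s16}.
From s16 via lambda: add s14.
From s14 via lambda: add s1, s4.
From s1 via lambda: add s6.
From s6 via lambda: add s0, s8.
lambda-closure = {s0, s1, s4, s6, s8, s14, s16}, which has 7 states.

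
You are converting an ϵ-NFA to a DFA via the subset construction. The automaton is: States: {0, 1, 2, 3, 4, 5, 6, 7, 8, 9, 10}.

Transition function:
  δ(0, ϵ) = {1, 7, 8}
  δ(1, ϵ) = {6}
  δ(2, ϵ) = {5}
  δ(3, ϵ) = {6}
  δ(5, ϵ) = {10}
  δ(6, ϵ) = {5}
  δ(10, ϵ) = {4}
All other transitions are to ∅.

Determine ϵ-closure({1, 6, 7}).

{1, 4, 5, 6, 7, 10}

Start with {1, 6, 7}.
From 6 via ϵ: add 5.
From 5 via ϵ: add 10.
From 10 via ϵ: add 4.
No new states can be added; the closed set is {1, 4, 5, 6, 7, 10}.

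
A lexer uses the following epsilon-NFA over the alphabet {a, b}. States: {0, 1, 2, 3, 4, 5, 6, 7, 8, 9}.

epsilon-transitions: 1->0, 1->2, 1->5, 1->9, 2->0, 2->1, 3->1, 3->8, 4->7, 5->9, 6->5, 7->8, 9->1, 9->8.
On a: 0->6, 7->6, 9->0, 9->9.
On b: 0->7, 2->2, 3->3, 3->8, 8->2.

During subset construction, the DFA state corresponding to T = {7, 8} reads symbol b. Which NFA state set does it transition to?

{0, 1, 2, 5, 8, 9}

8 on b → {2}.
No b-transition from 7.
Union after reading b: {2}.
Now take the epsilon-closure:
From 2 via epsilon: add 0, 1.
From 1 via epsilon: add 5, 9.
From 9 via epsilon: add 8.
No new states can be added; the closed set is {0, 1, 2, 5, 8, 9}.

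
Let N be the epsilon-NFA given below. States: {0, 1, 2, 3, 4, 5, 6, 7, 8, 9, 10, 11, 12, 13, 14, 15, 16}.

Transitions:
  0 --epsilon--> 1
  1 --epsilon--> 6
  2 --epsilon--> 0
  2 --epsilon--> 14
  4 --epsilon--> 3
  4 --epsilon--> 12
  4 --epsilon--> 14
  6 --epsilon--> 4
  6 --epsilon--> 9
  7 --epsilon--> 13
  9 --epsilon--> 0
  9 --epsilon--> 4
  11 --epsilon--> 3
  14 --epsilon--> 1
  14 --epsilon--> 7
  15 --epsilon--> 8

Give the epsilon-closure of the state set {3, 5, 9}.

Start with {3, 5, 9}.
From 9 via epsilon: add 0, 4.
From 0 via epsilon: add 1.
From 4 via epsilon: add 12, 14.
From 1 via epsilon: add 6.
From 14 via epsilon: add 7.
From 7 via epsilon: add 13.
No new states can be added; the closed set is {0, 1, 3, 4, 5, 6, 7, 9, 12, 13, 14}.

{0, 1, 3, 4, 5, 6, 7, 9, 12, 13, 14}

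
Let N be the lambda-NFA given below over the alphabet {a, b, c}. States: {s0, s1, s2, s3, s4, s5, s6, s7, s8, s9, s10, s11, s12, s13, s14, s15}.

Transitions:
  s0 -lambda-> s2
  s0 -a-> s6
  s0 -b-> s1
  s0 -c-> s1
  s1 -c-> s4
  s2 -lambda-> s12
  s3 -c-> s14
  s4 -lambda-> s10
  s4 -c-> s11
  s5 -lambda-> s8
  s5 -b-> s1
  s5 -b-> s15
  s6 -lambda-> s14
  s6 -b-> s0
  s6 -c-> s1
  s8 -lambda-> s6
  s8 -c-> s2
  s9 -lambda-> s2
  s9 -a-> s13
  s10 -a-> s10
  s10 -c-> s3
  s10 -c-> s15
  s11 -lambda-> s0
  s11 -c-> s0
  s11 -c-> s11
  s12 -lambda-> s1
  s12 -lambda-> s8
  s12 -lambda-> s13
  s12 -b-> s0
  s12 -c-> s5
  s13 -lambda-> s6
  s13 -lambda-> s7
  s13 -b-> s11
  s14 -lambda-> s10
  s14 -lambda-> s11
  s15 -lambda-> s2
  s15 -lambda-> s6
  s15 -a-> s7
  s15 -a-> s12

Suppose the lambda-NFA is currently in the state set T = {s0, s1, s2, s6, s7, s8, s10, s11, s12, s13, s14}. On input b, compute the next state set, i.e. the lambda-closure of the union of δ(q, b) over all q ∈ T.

{s0, s1, s2, s6, s7, s8, s10, s11, s12, s13, s14}

s0 on b → {s1}.
s6 on b → {s0}.
s12 on b → {s0}.
s13 on b → {s11}.
No b-transition from s1, s2, s7, s8, s10, s11, s14.
Union after reading b: {s0, s1, s11}.
Now take the lambda-closure:
From s0 via lambda: add s2.
From s2 via lambda: add s12.
From s12 via lambda: add s8, s13.
From s8 via lambda: add s6.
From s13 via lambda: add s7.
From s6 via lambda: add s14.
From s14 via lambda: add s10.
No new states can be added; the closed set is {s0, s1, s2, s6, s7, s8, s10, s11, s12, s13, s14}.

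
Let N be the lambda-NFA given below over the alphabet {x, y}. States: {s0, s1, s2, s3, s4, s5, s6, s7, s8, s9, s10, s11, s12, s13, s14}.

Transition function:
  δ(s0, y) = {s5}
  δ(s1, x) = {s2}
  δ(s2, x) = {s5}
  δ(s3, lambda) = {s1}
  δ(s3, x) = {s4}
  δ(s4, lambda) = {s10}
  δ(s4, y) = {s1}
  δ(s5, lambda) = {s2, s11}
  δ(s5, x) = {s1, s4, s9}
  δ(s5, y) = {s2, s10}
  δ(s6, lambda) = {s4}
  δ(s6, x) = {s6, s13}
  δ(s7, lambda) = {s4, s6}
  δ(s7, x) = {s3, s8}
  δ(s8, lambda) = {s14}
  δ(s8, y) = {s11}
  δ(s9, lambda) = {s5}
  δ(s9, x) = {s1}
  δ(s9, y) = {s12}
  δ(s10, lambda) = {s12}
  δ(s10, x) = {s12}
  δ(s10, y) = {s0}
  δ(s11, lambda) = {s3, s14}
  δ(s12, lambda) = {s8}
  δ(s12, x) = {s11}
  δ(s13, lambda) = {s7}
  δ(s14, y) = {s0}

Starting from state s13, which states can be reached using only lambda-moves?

{s4, s6, s7, s8, s10, s12, s13, s14}

Start with {s13}.
From s13 via lambda: add s7.
From s7 via lambda: add s4, s6.
From s4 via lambda: add s10.
From s10 via lambda: add s12.
From s12 via lambda: add s8.
From s8 via lambda: add s14.
No new states can be added; the closed set is {s4, s6, s7, s8, s10, s12, s13, s14}.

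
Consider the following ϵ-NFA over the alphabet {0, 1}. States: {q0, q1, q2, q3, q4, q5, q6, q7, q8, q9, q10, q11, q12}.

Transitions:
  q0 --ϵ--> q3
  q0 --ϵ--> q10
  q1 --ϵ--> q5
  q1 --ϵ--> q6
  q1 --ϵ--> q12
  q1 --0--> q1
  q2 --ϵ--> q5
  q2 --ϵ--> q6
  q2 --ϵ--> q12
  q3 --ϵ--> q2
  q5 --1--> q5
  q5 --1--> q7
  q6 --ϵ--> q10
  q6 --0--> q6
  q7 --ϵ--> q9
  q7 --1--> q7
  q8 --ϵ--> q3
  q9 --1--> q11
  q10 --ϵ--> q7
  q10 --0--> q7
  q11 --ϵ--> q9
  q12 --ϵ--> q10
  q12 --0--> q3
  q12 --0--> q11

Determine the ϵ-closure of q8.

Start with {q8}.
From q8 via ϵ: add q3.
From q3 via ϵ: add q2.
From q2 via ϵ: add q5, q6, q12.
From q6 via ϵ: add q10.
From q10 via ϵ: add q7.
From q7 via ϵ: add q9.
No new states can be added; the closed set is {q2, q3, q5, q6, q7, q8, q9, q10, q12}.

{q2, q3, q5, q6, q7, q8, q9, q10, q12}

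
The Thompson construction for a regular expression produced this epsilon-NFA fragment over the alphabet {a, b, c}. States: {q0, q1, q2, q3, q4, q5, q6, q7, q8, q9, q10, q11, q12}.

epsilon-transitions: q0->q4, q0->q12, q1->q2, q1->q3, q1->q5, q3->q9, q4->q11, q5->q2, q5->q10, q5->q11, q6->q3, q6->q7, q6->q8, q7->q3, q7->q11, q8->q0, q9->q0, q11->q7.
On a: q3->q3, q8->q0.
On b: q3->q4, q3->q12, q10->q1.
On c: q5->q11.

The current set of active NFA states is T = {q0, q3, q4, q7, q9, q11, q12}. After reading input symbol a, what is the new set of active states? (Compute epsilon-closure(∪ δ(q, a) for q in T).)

{q0, q3, q4, q7, q9, q11, q12}

q3 on a → {q3}.
No a-transition from q0, q4, q7, q9, q11, q12.
Union after reading a: {q3}.
Now take the epsilon-closure:
From q3 via epsilon: add q9.
From q9 via epsilon: add q0.
From q0 via epsilon: add q4, q12.
From q4 via epsilon: add q11.
From q11 via epsilon: add q7.
No new states can be added; the closed set is {q0, q3, q4, q7, q9, q11, q12}.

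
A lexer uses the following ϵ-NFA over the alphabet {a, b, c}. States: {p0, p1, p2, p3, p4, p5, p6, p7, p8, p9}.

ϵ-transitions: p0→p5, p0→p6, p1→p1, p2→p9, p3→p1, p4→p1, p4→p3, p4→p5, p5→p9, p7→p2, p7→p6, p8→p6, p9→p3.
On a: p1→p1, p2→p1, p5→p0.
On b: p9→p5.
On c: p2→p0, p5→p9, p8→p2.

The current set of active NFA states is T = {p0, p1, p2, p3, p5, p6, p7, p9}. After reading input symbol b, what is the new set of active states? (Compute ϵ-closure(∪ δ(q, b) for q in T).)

{p1, p3, p5, p9}

p9 on b → {p5}.
No b-transition from p0, p1, p2, p3, p5, p6, p7.
Union after reading b: {p5}.
Now take the ϵ-closure:
From p5 via ϵ: add p9.
From p9 via ϵ: add p3.
From p3 via ϵ: add p1.
No new states can be added; the closed set is {p1, p3, p5, p9}.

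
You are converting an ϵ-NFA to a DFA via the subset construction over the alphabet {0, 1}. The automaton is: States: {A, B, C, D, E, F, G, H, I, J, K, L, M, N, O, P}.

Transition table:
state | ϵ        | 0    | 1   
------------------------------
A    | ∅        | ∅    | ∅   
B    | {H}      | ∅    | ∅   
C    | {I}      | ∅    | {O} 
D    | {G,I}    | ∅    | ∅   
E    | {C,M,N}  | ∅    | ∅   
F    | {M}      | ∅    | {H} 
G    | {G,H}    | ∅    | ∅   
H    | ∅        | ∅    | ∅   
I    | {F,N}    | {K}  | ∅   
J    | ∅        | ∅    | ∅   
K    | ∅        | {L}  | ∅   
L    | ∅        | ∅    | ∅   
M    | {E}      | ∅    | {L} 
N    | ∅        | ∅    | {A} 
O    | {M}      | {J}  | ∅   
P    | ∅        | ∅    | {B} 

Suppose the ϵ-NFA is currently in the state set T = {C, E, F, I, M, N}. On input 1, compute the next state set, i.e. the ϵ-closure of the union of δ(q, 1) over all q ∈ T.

{A, C, E, F, H, I, L, M, N, O}

C on 1 → {O}.
F on 1 → {H}.
M on 1 → {L}.
N on 1 → {A}.
No 1-transition from E, I.
Union after reading 1: {A, H, L, O}.
Now take the ϵ-closure:
From O via ϵ: add M.
From M via ϵ: add E.
From E via ϵ: add C, N.
From C via ϵ: add I.
From I via ϵ: add F.
No new states can be added; the closed set is {A, C, E, F, H, I, L, M, N, O}.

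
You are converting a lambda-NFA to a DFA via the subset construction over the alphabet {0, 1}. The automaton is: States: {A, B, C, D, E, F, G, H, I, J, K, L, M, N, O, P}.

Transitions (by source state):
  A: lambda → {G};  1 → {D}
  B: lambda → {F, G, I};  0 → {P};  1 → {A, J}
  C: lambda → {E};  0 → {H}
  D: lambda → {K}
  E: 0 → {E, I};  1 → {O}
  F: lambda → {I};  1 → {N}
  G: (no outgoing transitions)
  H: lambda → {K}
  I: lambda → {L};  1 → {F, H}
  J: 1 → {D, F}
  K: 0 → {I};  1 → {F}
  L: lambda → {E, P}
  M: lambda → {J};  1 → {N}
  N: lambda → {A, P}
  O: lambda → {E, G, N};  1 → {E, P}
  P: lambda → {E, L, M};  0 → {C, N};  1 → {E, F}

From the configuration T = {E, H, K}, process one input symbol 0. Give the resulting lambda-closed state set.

{E, I, J, L, M, P}

E on 0 → {E, I}.
K on 0 → {I}.
No 0-transition from H.
Union after reading 0: {E, I}.
Now take the lambda-closure:
From I via lambda: add L.
From L via lambda: add P.
From P via lambda: add M.
From M via lambda: add J.
No new states can be added; the closed set is {E, I, J, L, M, P}.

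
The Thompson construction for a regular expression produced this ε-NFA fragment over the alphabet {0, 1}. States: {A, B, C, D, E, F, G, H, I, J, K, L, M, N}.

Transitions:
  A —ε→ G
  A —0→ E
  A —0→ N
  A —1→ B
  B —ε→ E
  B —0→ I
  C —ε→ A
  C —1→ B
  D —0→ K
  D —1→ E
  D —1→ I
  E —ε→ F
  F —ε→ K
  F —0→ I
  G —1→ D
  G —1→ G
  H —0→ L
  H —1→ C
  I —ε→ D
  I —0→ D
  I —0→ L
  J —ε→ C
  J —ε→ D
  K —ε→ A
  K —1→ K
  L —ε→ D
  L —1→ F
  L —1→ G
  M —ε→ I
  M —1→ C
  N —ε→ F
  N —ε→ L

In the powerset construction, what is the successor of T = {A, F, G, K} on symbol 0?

A on 0 → {E, N}.
F on 0 → {I}.
No 0-transition from G, K.
Union after reading 0: {E, I, N}.
Now take the ε-closure:
From E via ε: add F.
From I via ε: add D.
From N via ε: add L.
From F via ε: add K.
From K via ε: add A.
From A via ε: add G.
No new states can be added; the closed set is {A, D, E, F, G, I, K, L, N}.

{A, D, E, F, G, I, K, L, N}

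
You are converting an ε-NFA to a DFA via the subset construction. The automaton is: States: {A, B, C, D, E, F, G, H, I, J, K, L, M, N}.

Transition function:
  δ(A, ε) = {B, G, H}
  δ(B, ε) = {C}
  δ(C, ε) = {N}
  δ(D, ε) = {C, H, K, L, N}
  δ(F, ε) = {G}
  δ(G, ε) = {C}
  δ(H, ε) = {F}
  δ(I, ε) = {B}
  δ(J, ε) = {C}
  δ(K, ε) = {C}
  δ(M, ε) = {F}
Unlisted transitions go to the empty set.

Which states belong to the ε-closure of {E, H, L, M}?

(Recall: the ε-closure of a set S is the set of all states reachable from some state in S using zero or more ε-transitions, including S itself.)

Start with {E, H, L, M}.
From H via ε: add F.
From F via ε: add G.
From G via ε: add C.
From C via ε: add N.
No new states can be added; the closed set is {C, E, F, G, H, L, M, N}.

{C, E, F, G, H, L, M, N}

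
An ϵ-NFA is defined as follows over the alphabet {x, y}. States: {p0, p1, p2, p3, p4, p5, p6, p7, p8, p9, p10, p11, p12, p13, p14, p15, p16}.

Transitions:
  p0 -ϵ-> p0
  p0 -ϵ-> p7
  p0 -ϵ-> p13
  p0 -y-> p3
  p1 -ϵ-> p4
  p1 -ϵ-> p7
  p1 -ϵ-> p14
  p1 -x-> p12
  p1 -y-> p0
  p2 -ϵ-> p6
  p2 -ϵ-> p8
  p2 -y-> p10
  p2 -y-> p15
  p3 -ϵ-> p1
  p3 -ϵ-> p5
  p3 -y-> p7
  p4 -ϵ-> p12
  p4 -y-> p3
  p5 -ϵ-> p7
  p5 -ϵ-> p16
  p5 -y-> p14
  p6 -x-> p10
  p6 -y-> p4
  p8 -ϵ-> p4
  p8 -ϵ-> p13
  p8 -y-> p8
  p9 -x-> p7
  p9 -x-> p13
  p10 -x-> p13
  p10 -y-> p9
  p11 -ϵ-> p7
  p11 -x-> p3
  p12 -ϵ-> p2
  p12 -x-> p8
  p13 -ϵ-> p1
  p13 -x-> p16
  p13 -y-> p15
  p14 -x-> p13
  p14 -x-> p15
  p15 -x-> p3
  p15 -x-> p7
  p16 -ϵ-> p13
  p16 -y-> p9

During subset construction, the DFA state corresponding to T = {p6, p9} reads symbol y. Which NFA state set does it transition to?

p6 on y → {p4}.
No y-transition from p9.
Union after reading y: {p4}.
Now take the ϵ-closure:
From p4 via ϵ: add p12.
From p12 via ϵ: add p2.
From p2 via ϵ: add p6, p8.
From p8 via ϵ: add p13.
From p13 via ϵ: add p1.
From p1 via ϵ: add p7, p14.
No new states can be added; the closed set is {p1, p2, p4, p6, p7, p8, p12, p13, p14}.

{p1, p2, p4, p6, p7, p8, p12, p13, p14}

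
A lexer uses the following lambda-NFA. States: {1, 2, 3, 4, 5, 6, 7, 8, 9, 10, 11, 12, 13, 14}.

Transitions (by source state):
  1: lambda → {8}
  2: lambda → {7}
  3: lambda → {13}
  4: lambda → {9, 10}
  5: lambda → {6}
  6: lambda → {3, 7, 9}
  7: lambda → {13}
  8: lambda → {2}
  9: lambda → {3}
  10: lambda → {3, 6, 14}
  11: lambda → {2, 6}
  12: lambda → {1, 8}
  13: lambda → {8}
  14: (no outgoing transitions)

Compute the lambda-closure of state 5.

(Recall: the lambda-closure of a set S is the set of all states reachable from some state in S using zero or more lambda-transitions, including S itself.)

{2, 3, 5, 6, 7, 8, 9, 13}

Start with {5}.
From 5 via lambda: add 6.
From 6 via lambda: add 3, 7, 9.
From 3 via lambda: add 13.
From 13 via lambda: add 8.
From 8 via lambda: add 2.
No new states can be added; the closed set is {2, 3, 5, 6, 7, 8, 9, 13}.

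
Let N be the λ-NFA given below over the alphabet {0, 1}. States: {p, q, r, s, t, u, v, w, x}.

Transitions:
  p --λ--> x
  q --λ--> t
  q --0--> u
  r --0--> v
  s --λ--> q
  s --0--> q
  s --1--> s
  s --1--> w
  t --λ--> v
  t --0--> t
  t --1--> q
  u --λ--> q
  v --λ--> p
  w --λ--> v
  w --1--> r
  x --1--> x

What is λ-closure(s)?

{p, q, s, t, v, x}

Start with {s}.
From s via λ: add q.
From q via λ: add t.
From t via λ: add v.
From v via λ: add p.
From p via λ: add x.
No new states can be added; the closed set is {p, q, s, t, v, x}.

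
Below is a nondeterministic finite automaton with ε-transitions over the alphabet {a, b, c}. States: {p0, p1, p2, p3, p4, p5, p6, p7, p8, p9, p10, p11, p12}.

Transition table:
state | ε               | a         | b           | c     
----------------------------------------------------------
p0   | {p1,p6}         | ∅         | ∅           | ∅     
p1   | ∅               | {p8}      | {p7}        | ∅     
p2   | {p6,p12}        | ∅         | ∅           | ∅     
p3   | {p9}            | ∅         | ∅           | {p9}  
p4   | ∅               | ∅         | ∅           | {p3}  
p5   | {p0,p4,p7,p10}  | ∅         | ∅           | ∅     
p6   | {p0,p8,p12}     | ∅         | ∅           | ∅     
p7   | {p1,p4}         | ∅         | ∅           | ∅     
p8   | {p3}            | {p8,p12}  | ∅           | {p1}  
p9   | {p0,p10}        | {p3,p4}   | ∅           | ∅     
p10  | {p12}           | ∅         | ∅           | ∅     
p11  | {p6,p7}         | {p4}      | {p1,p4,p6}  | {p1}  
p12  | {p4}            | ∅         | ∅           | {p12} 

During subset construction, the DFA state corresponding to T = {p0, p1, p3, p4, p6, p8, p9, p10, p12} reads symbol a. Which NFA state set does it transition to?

{p0, p1, p3, p4, p6, p8, p9, p10, p12}

p1 on a → {p8}.
p8 on a → {p8, p12}.
p9 on a → {p3, p4}.
No a-transition from p0, p3, p4, p6, p10, p12.
Union after reading a: {p3, p4, p8, p12}.
Now take the ε-closure:
From p3 via ε: add p9.
From p9 via ε: add p0, p10.
From p0 via ε: add p1, p6.
No new states can be added; the closed set is {p0, p1, p3, p4, p6, p8, p9, p10, p12}.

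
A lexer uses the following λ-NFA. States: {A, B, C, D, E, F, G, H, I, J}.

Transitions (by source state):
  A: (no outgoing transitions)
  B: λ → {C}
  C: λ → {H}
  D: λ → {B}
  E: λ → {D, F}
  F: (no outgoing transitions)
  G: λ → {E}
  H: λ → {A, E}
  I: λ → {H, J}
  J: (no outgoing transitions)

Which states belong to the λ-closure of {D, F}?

Start with {D, F}.
From D via λ: add B.
From B via λ: add C.
From C via λ: add H.
From H via λ: add A, E.
No new states can be added; the closed set is {A, B, C, D, E, F, H}.

{A, B, C, D, E, F, H}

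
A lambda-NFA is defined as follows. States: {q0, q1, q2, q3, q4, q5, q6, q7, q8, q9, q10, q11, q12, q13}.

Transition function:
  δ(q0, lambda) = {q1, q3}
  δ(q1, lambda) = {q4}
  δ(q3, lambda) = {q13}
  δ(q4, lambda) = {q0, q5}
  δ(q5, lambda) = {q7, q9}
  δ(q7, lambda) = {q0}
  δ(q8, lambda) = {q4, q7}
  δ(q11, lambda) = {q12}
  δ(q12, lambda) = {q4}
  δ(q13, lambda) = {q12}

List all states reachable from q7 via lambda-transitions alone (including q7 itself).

Start with {q7}.
From q7 via lambda: add q0.
From q0 via lambda: add q1, q3.
From q1 via lambda: add q4.
From q3 via lambda: add q13.
From q4 via lambda: add q5.
From q13 via lambda: add q12.
From q5 via lambda: add q9.
No new states can be added; the closed set is {q0, q1, q3, q4, q5, q7, q9, q12, q13}.

{q0, q1, q3, q4, q5, q7, q9, q12, q13}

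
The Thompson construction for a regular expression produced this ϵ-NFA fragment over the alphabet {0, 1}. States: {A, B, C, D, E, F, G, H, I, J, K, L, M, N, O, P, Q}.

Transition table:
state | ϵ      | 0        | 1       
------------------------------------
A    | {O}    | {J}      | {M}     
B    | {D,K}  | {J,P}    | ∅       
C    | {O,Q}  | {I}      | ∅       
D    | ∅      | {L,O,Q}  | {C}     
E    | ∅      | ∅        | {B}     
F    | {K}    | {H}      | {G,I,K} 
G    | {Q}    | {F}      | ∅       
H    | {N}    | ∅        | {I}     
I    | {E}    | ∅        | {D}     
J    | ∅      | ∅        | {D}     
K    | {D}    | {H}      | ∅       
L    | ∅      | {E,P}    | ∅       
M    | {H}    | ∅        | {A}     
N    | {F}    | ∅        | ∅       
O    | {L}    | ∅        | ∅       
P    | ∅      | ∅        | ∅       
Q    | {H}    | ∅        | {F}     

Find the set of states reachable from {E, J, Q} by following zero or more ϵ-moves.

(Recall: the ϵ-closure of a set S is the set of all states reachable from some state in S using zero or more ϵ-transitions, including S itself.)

Start with {E, J, Q}.
From Q via ϵ: add H.
From H via ϵ: add N.
From N via ϵ: add F.
From F via ϵ: add K.
From K via ϵ: add D.
No new states can be added; the closed set is {D, E, F, H, J, K, N, Q}.

{D, E, F, H, J, K, N, Q}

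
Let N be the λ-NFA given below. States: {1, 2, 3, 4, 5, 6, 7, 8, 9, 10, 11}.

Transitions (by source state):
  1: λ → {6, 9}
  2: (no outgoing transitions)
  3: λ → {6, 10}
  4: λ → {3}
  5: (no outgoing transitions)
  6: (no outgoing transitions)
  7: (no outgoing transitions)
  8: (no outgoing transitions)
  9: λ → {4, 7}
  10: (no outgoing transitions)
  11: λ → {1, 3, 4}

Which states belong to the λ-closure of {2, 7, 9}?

{2, 3, 4, 6, 7, 9, 10}

Start with {2, 7, 9}.
From 9 via λ: add 4.
From 4 via λ: add 3.
From 3 via λ: add 6, 10.
No new states can be added; the closed set is {2, 3, 4, 6, 7, 9, 10}.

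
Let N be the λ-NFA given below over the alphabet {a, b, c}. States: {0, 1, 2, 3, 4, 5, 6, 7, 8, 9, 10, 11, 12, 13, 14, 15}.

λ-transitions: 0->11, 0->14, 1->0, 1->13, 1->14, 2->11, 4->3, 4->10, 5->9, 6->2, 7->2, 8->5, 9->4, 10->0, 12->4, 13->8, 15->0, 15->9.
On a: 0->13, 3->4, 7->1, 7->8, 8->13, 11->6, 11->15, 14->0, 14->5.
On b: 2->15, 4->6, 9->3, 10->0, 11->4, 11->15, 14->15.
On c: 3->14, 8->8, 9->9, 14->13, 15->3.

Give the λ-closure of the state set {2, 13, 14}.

{0, 2, 3, 4, 5, 8, 9, 10, 11, 13, 14}

Start with {2, 13, 14}.
From 2 via λ: add 11.
From 13 via λ: add 8.
From 8 via λ: add 5.
From 5 via λ: add 9.
From 9 via λ: add 4.
From 4 via λ: add 3, 10.
From 10 via λ: add 0.
No new states can be added; the closed set is {0, 2, 3, 4, 5, 8, 9, 10, 11, 13, 14}.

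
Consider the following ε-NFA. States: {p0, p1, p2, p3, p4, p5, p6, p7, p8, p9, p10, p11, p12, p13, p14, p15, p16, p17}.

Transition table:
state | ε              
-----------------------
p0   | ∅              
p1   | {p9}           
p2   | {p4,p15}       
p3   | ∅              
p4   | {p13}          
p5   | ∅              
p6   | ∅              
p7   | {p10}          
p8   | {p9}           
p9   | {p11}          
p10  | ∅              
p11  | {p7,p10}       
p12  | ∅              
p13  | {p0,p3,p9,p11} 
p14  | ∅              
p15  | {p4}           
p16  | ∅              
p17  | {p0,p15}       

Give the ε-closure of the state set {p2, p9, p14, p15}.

{p0, p2, p3, p4, p7, p9, p10, p11, p13, p14, p15}

Start with {p2, p9, p14, p15}.
From p2 via ε: add p4.
From p9 via ε: add p11.
From p4 via ε: add p13.
From p11 via ε: add p7, p10.
From p13 via ε: add p0, p3.
No new states can be added; the closed set is {p0, p2, p3, p4, p7, p9, p10, p11, p13, p14, p15}.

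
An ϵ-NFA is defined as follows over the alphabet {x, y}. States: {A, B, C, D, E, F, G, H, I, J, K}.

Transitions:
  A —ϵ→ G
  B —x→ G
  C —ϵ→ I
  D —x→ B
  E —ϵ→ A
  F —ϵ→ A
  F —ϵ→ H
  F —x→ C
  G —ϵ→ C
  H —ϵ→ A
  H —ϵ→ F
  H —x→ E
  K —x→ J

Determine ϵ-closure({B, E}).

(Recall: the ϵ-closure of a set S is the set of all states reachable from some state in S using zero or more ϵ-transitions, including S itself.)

{A, B, C, E, G, I}

Start with {B, E}.
From E via ϵ: add A.
From A via ϵ: add G.
From G via ϵ: add C.
From C via ϵ: add I.
No new states can be added; the closed set is {A, B, C, E, G, I}.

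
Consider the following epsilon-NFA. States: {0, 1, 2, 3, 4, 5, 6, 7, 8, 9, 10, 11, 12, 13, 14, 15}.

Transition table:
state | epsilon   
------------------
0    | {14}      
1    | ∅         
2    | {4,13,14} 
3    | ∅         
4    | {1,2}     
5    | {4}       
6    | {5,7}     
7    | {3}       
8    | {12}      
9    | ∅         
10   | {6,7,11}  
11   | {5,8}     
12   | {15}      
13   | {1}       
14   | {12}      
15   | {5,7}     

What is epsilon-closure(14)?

{1, 2, 3, 4, 5, 7, 12, 13, 14, 15}

Start with {14}.
From 14 via epsilon: add 12.
From 12 via epsilon: add 15.
From 15 via epsilon: add 5, 7.
From 5 via epsilon: add 4.
From 7 via epsilon: add 3.
From 4 via epsilon: add 1, 2.
From 2 via epsilon: add 13.
No new states can be added; the closed set is {1, 2, 3, 4, 5, 7, 12, 13, 14, 15}.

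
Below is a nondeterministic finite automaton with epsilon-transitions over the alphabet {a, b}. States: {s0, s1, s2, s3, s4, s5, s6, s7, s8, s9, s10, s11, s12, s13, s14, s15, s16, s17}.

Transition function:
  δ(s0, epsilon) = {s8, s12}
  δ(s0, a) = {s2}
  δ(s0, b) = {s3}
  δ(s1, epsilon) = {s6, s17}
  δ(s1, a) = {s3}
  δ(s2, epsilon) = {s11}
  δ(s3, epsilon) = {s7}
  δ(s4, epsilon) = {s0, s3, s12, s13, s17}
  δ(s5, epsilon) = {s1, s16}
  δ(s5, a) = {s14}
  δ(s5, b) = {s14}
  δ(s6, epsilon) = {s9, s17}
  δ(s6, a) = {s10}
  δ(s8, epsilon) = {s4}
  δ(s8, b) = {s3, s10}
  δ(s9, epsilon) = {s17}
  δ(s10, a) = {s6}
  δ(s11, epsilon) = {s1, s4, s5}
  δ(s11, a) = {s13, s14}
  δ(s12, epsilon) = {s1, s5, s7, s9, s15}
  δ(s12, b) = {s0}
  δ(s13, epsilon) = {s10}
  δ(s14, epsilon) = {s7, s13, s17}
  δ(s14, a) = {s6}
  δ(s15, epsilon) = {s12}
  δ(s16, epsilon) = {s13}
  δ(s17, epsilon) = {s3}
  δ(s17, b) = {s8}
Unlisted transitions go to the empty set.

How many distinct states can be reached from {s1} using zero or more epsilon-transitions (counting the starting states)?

Start with {s1}.
From s1 via epsilon: add s6, s17.
From s6 via epsilon: add s9.
From s17 via epsilon: add s3.
From s3 via epsilon: add s7.
epsilon-closure = {s1, s3, s6, s7, s9, s17}, which has 6 states.

6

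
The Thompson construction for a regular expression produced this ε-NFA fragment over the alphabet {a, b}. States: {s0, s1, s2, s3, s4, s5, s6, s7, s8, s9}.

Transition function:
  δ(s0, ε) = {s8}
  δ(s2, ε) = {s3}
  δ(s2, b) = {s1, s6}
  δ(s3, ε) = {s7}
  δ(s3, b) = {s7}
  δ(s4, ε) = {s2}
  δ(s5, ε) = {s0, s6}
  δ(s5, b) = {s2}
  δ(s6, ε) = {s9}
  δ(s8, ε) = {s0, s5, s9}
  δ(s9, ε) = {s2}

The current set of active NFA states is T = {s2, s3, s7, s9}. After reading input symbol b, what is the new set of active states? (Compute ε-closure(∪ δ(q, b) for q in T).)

s2 on b → {s1, s6}.
s3 on b → {s7}.
No b-transition from s7, s9.
Union after reading b: {s1, s6, s7}.
Now take the ε-closure:
From s6 via ε: add s9.
From s9 via ε: add s2.
From s2 via ε: add s3.
No new states can be added; the closed set is {s1, s2, s3, s6, s7, s9}.

{s1, s2, s3, s6, s7, s9}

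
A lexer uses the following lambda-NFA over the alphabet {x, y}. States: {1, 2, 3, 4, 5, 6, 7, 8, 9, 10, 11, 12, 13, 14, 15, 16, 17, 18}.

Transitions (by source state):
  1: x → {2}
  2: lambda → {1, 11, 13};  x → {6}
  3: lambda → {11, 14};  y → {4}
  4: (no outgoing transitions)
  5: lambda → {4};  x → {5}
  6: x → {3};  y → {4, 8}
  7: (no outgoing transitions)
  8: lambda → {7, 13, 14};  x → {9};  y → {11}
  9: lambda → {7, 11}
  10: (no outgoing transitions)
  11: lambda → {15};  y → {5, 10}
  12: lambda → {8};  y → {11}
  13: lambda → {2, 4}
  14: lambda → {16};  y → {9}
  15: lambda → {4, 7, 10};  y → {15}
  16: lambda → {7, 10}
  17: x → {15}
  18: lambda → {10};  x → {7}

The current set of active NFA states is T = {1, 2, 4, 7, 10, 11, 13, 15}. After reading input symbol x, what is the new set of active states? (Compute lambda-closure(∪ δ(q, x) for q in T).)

{1, 2, 4, 6, 7, 10, 11, 13, 15}

1 on x → {2}.
2 on x → {6}.
No x-transition from 4, 7, 10, 11, 13, 15.
Union after reading x: {2, 6}.
Now take the lambda-closure:
From 2 via lambda: add 1, 11, 13.
From 11 via lambda: add 15.
From 13 via lambda: add 4.
From 15 via lambda: add 7, 10.
No new states can be added; the closed set is {1, 2, 4, 6, 7, 10, 11, 13, 15}.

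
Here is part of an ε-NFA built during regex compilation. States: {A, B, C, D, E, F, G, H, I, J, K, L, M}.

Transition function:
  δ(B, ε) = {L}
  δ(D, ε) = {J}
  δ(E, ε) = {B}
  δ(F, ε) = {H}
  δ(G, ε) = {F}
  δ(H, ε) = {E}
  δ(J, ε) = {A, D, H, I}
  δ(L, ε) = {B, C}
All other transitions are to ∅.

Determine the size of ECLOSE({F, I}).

7

Start with {F, I}.
From F via ε: add H.
From H via ε: add E.
From E via ε: add B.
From B via ε: add L.
From L via ε: add C.
ε-closure = {B, C, E, F, H, I, L}, which has 7 states.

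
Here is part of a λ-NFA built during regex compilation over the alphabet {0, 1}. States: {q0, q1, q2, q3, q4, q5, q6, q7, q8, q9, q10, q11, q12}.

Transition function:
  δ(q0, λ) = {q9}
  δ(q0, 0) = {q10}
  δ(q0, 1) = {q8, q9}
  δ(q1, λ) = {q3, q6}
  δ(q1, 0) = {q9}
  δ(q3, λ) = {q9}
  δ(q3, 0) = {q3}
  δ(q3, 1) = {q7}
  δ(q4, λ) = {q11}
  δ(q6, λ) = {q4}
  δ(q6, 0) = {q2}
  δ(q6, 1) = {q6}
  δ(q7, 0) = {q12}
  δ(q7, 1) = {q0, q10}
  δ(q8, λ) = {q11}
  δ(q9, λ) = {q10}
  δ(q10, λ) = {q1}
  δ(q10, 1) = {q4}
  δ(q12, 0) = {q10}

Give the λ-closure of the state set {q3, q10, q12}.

Start with {q3, q10, q12}.
From q3 via λ: add q9.
From q10 via λ: add q1.
From q1 via λ: add q6.
From q6 via λ: add q4.
From q4 via λ: add q11.
No new states can be added; the closed set is {q1, q3, q4, q6, q9, q10, q11, q12}.

{q1, q3, q4, q6, q9, q10, q11, q12}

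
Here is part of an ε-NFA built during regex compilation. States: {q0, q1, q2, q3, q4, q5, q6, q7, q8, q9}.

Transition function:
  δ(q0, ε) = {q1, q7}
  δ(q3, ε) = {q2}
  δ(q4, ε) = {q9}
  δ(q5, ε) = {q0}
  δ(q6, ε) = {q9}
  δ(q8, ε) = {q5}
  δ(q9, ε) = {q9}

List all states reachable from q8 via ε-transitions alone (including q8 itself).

{q0, q1, q5, q7, q8}

Start with {q8}.
From q8 via ε: add q5.
From q5 via ε: add q0.
From q0 via ε: add q1, q7.
No new states can be added; the closed set is {q0, q1, q5, q7, q8}.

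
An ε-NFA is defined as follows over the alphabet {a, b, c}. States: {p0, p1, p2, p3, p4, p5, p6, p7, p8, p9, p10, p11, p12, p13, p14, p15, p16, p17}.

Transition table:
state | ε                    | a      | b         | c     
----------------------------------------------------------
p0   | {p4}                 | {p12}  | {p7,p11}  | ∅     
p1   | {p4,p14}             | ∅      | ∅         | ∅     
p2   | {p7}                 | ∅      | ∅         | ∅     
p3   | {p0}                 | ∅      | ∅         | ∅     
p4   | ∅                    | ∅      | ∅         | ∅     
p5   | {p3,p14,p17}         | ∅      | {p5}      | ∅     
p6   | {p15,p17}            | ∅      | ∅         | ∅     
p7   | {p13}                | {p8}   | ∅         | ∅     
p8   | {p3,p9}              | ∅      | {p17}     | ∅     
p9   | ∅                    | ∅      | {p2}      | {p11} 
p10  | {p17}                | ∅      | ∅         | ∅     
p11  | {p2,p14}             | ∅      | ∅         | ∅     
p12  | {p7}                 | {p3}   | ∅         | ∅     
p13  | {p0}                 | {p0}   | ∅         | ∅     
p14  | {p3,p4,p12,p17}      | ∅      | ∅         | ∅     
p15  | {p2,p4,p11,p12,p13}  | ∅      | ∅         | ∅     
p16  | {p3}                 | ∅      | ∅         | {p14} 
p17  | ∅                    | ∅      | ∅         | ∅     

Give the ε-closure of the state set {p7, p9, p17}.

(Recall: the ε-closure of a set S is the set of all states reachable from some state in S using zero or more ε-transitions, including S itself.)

{p0, p4, p7, p9, p13, p17}

Start with {p7, p9, p17}.
From p7 via ε: add p13.
From p13 via ε: add p0.
From p0 via ε: add p4.
No new states can be added; the closed set is {p0, p4, p7, p9, p13, p17}.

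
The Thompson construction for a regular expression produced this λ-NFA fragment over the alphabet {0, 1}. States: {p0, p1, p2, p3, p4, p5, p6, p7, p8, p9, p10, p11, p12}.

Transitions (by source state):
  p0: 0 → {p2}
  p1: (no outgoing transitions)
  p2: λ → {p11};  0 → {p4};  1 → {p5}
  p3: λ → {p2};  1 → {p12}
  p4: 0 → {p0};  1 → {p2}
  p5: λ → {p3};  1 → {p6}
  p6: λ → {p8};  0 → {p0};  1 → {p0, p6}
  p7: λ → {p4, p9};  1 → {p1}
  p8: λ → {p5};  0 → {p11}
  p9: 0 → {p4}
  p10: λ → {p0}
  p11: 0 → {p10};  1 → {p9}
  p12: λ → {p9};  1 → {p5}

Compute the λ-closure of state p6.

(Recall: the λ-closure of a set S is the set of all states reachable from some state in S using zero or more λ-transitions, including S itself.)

Start with {p6}.
From p6 via λ: add p8.
From p8 via λ: add p5.
From p5 via λ: add p3.
From p3 via λ: add p2.
From p2 via λ: add p11.
No new states can be added; the closed set is {p2, p3, p5, p6, p8, p11}.

{p2, p3, p5, p6, p8, p11}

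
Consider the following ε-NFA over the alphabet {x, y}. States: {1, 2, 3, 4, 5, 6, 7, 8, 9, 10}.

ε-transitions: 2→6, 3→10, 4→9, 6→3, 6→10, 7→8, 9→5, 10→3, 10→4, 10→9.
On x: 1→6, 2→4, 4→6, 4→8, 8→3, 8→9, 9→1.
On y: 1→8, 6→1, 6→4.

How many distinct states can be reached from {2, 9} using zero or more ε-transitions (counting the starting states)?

7

Start with {2, 9}.
From 2 via ε: add 6.
From 9 via ε: add 5.
From 6 via ε: add 3, 10.
From 10 via ε: add 4.
ε-closure = {2, 3, 4, 5, 6, 9, 10}, which has 7 states.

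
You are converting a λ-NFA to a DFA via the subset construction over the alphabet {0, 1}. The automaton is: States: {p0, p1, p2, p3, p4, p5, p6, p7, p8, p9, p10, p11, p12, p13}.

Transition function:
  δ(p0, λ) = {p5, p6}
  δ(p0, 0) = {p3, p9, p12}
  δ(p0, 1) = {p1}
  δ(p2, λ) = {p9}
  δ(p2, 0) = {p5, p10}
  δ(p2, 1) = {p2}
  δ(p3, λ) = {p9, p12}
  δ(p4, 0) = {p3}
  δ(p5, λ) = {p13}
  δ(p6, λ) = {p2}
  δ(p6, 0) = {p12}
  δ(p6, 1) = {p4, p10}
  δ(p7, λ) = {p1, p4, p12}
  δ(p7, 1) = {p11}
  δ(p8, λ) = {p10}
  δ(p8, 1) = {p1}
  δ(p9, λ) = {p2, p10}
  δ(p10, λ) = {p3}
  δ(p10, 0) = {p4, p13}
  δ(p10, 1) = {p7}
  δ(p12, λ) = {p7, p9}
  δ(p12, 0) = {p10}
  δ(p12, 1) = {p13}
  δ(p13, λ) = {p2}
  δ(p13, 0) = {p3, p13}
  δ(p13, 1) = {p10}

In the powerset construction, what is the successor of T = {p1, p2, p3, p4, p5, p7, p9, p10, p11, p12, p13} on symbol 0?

{p1, p2, p3, p4, p5, p7, p9, p10, p12, p13}

p2 on 0 → {p5, p10}.
p4 on 0 → {p3}.
p10 on 0 → {p4, p13}.
p12 on 0 → {p10}.
p13 on 0 → {p3, p13}.
No 0-transition from p1, p3, p5, p7, p9, p11.
Union after reading 0: {p3, p4, p5, p10, p13}.
Now take the λ-closure:
From p3 via λ: add p9, p12.
From p13 via λ: add p2.
From p12 via λ: add p7.
From p7 via λ: add p1.
No new states can be added; the closed set is {p1, p2, p3, p4, p5, p7, p9, p10, p12, p13}.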